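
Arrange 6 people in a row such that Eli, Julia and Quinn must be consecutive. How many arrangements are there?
Treat the 3 as one block: (6-3+1)! × 3! = 24 × 6 = 144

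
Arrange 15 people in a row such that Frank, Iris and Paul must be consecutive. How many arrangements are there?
Treat the 3 as one block: (15-3+1)! × 3! = 6227020800 × 6 = 37362124800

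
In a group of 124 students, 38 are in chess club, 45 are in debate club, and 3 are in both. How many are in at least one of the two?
|A∪B| = |A| + |B| - |A∩B| = 38 + 45 - 3 = 80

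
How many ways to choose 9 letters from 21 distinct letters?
C(21,9) = 21!/(9!×12!) = 293930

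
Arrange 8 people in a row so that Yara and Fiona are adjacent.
Treat as block: (8-1)! × 2! = 5040 × 2 = 10080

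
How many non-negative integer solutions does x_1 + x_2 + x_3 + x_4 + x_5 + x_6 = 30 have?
C(30+6-1, 6-1) = C(35, 5) = 324632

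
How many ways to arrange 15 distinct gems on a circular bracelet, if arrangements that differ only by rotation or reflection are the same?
(15-1)!/2 = 87178291200/2 = 43589145600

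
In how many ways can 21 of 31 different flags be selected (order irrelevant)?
C(31,21) = 31!/(21!×10!) = 44352165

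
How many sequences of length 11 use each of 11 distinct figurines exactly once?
11! = 39916800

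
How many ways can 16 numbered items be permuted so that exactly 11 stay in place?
Choose the 11 fixed points C(16,11) = 4368, derange the rest: !5 = Σ_{j=0}^{5} (-1)^j·5!/j! = 120 - 120 + 60 - 20 + 5 - 1 = 44. Product = 4368 × 44 = 192192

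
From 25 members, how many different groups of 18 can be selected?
C(25,18) = 25!/(18!×7!) = 480700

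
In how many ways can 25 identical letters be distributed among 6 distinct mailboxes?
C(25+6-1, 6-1) = C(30, 5) = 142506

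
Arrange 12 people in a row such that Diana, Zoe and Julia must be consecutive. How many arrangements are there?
Treat the 3 as one block: (12-3+1)! × 3! = 3628800 × 6 = 21772800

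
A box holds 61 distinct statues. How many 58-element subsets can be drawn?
C(61,58) = 61!/(58!×3!) = 35990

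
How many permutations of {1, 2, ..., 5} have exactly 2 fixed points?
Choose the 2 fixed points C(5,2) = 10, derange the rest: !3 = Σ_{j=0}^{3} (-1)^j·3!/j! = 6 - 6 + 3 - 1 = 2. Product = 10 × 2 = 20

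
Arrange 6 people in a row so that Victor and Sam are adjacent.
Treat as block: (6-1)! × 2! = 120 × 2 = 240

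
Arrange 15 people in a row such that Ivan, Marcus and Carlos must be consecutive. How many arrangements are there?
Treat the 3 as one block: (15-3+1)! × 3! = 6227020800 × 6 = 37362124800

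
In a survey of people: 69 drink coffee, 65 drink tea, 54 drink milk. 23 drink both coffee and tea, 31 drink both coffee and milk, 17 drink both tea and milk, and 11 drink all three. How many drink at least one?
|A∪B∪C| = 69+65+54-23-31-17+11 = 128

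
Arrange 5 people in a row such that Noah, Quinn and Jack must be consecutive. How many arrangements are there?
Treat the 3 as one block: (5-3+1)! × 3! = 6 × 6 = 36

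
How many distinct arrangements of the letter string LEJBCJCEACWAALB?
15! / (2! × 2! × 3! × 1! × 2! × 2! × 3!) = 2270268000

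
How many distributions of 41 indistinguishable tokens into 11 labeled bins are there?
C(41+11-1, 11-1) = C(51, 10) = 12777711870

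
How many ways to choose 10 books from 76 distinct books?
C(76,10) = 76!/(10!×66!) = 954526728530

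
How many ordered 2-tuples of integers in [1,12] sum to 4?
Coefficient of x^4 in (x + x² + ... + x^12)^2. By inclusion-exclusion on dice exceeding 12: Σ_j (-1)^j C(2,j)·C(4-1-12j, 1) = C(2,0)·C(3,1) = 1·3 = 3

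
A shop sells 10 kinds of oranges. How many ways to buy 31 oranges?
C(31+10-1, 10-1) = C(40, 9) = 273438880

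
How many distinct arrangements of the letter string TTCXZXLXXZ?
10! / (2! × 1! × 2! × 4! × 1!) = 37800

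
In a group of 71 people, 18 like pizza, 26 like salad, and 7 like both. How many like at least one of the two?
|A∪B| = |A| + |B| - |A∩B| = 18 + 26 - 7 = 37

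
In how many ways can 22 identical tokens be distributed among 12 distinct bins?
C(22+12-1, 12-1) = C(33, 11) = 193536720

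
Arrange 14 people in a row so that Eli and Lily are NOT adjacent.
Total - adjacent = 14! - (14-1)!×2 = 87178291200 - 12454041600 = 74724249600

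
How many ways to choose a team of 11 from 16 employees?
C(16,11) = 16!/(11!×5!) = 4368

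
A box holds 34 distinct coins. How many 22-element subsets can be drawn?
C(34,22) = 34!/(22!×12!) = 548354040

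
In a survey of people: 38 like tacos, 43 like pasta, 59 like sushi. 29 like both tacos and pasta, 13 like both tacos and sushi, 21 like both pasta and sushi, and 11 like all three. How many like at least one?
|A∪B∪C| = 38+43+59-29-13-21+11 = 88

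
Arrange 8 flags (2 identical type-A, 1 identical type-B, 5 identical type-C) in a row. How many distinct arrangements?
8! / (2! × 1! × 5!) = 168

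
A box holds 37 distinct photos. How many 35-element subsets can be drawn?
C(37,35) = 37!/(35!×2!) = 666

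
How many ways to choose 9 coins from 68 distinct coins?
C(68,9) = 68!/(9!×59!) = 49280065120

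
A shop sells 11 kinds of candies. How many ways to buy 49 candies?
C(49+11-1, 11-1) = C(59, 10) = 62828356305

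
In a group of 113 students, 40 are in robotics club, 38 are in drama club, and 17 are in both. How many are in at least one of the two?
|A∪B| = |A| + |B| - |A∩B| = 40 + 38 - 17 = 61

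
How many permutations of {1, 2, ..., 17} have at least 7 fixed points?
Exactly j fixed points: C(17,j)·!(17-j); sum over j ≥ 7 (derangement numbers via !m = (m-1)·(!(m-1) + !(m-2)): !0..!10 = 1, 0, 1, 2, 9, 44, 265, 1854, 14833, 133496, 1334961). Σ_{j=7}^{17} C(17,j)·!(17-j) = C(17,7)·!10 + C(17,8)·!9 + C(17,9)·!8 + C(17,10)·!7 + C(17,11)·!6 + C(17,12)·!5 + C(17,13)·!4 + C(17,14)·!3 + C(17,15)·!2 + C(17,16)·!1 + C(17,17)·!0 = 19448·1334961 + 24310·133496 + 24310·14833 + 19448·1854 + 12376·265 + 6188·44 + 2380·9 + 680·2 + 136·1 + 17·0 + 1·1 = 29607830939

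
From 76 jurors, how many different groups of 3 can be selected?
C(76,3) = 76!/(3!×73!) = 70300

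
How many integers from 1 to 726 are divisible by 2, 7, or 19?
⌊726/2⌋+⌊726/7⌋+⌊726/19⌋ - ⌊726/14⌋-⌊726/38⌋-⌊726/133⌋ + ⌊726/266⌋ = 363+103+38 - 51-19-5 + 2 = 431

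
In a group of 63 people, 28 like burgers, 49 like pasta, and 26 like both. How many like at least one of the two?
|A∪B| = |A| + |B| - |A∩B| = 28 + 49 - 26 = 51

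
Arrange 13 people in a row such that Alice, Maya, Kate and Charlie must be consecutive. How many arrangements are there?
Treat the 4 as one block: (13-4+1)! × 4! = 3628800 × 24 = 87091200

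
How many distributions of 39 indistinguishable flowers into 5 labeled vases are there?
C(39+5-1, 5-1) = C(43, 4) = 123410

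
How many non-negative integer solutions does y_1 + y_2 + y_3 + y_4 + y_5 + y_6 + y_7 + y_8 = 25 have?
C(25+8-1, 8-1) = C(32, 7) = 3365856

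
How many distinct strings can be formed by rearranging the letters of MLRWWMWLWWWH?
12! / (2! × 2! × 1! × 6! × 1!) = 166320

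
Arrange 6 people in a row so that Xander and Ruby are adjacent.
Treat as block: (6-1)! × 2! = 120 × 2 = 240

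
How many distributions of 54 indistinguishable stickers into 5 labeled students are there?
C(54+5-1, 5-1) = C(58, 4) = 424270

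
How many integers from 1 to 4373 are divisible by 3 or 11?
⌊4373/3⌋ + ⌊4373/11⌋ - ⌊4373/33⌋ = 1457 + 397 - 132 = 1722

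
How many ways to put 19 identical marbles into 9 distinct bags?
C(19+9-1, 9-1) = C(27, 8) = 2220075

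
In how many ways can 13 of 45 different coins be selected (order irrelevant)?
C(45,13) = 45!/(13!×32!) = 73006209045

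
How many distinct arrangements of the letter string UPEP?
4! / (2! × 1! × 1!) = 12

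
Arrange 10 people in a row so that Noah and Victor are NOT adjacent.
Total - adjacent = 10! - (10-1)!×2 = 3628800 - 725760 = 2903040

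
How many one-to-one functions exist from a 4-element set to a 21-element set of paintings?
P(21,4) = 21!/(21-4)! = 143640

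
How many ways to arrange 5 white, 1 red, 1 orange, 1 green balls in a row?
8! / (5! × 1! × 1! × 1!) = 336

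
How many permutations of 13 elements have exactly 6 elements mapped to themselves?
Choose the 6 fixed points C(13,6) = 1716, derange the rest: !7 = Σ_{j=0}^{7} (-1)^j·7!/j! = 5040 - 5040 + 2520 - 840 + 210 - 42 + 7 - 1 = 1854. Product = 1716 × 1854 = 3181464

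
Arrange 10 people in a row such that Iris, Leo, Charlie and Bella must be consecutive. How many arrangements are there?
Treat the 4 as one block: (10-4+1)! × 4! = 5040 × 24 = 120960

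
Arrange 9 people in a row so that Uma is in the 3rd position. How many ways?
Fix one position: (9-1)! = 40320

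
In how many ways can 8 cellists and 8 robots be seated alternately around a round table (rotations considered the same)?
Fix one of the cellists: (8-1)! ways for the remaining cellists, × 8! ways for the robots = 5040 × 40320 = 203212800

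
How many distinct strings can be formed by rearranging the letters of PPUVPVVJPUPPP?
13! / (2! × 1! × 3! × 7!) = 102960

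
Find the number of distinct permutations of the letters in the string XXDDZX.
6! / (3! × 1! × 2!) = 60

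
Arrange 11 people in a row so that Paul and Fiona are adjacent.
Treat as block: (11-1)! × 2! = 3628800 × 2 = 7257600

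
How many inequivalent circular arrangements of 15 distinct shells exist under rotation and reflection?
(15-1)!/2 = 87178291200/2 = 43589145600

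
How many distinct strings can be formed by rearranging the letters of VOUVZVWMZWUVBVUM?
16! / (5! × 1! × 1! × 2! × 2! × 2! × 3!) = 3632428800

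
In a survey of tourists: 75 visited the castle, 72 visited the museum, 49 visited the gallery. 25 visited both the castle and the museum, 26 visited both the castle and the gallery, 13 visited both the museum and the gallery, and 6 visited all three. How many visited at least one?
|A∪B∪C| = 75+72+49-25-26-13+6 = 138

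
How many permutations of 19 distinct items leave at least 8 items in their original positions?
Exactly j fixed points: C(19,j)·!(19-j); sum over j ≥ 8 (derangement numbers via !m = (m-1)·(!(m-1) + !(m-2)): !0..!11 = 1, 0, 1, 2, 9, 44, 265, 1854, 14833, 133496, 1334961, 14684570). Σ_{j=8}^{19} C(19,j)·!(19-j) = C(19,8)·!11 + C(19,9)·!10 + C(19,10)·!9 + C(19,11)·!8 + C(19,12)·!7 + C(19,13)·!6 + C(19,14)·!5 + C(19,15)·!4 + C(19,16)·!3 + C(19,17)·!2 + C(19,18)·!1 + C(19,19)·!0 = 75582·14684570 + 92378·1334961 + 92378·133496 + 75582·14833 + 50388·1854 + 27132·265 + 11628·44 + 3876·9 + 969·2 + 171·1 + 19·0 + 1·1 = 1246764556250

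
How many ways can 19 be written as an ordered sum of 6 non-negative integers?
C(19+6-1, 6-1) = C(24, 5) = 42504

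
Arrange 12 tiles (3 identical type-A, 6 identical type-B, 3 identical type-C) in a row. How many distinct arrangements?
12! / (3! × 6! × 3!) = 18480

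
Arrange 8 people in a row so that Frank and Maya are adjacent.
Treat as block: (8-1)! × 2! = 5040 × 2 = 10080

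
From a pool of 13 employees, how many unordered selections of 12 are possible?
C(13,12) = 13!/(12!×1!) = 13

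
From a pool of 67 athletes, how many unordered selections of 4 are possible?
C(67,4) = 67!/(4!×63!) = 766480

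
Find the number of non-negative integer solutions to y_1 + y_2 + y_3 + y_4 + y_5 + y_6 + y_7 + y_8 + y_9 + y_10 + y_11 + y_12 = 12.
C(12+12-1, 12-1) = C(23, 11) = 1352078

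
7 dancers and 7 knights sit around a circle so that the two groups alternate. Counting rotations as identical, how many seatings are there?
Fix one of the dancers: (7-1)! ways for the remaining dancers, × 7! ways for the knights = 720 × 5040 = 3628800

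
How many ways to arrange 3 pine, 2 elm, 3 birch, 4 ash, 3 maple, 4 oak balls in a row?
19! / (3! × 2! × 3! × 4! × 3! × 4!) = 488864376000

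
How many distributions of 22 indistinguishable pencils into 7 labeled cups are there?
C(22+7-1, 7-1) = C(28, 6) = 376740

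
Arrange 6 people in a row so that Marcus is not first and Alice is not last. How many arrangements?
By inclusion-exclusion: 6! - 2×(6-1)! + (6-2)! = 720 - 240 + 24 = 504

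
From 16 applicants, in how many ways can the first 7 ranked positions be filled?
P(16,7) = 16!/(16-7)! = 57657600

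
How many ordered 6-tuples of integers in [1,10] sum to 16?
Coefficient of x^16 in (x + x² + ... + x^10)^6. By inclusion-exclusion on dice exceeding 10: Σ_j (-1)^j C(6,j)·C(16-1-10j, 5) = C(6,0)·C(15,5) - C(6,1)·C(5,5) = 1·3003 - 6·1 = 2997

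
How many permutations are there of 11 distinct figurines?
11! = 39916800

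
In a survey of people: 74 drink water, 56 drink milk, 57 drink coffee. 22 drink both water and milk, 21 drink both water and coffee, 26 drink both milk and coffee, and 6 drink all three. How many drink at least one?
|A∪B∪C| = 74+56+57-22-21-26+6 = 124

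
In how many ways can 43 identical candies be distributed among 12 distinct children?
C(43+12-1, 12-1) = C(54, 11) = 95722852680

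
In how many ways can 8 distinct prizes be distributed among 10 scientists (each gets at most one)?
P(10,8) = 10!/(10-8)! = 1814400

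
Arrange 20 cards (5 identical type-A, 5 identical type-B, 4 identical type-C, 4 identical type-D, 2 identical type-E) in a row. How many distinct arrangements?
20! / (5! × 5! × 4! × 4! × 2!) = 146659312800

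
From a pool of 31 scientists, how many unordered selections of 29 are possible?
C(31,29) = 31!/(29!×2!) = 465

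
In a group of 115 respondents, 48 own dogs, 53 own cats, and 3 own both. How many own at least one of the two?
|A∪B| = |A| + |B| - |A∩B| = 48 + 53 - 3 = 98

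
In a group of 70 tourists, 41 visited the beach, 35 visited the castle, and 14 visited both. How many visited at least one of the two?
|A∪B| = |A| + |B| - |A∩B| = 41 + 35 - 14 = 62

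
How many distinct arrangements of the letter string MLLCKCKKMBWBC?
13! / (1! × 2! × 2! × 3! × 2! × 3!) = 21621600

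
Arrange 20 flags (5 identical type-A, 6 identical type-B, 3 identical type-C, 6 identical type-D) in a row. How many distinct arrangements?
20! / (5! × 6! × 3! × 6!) = 6518191680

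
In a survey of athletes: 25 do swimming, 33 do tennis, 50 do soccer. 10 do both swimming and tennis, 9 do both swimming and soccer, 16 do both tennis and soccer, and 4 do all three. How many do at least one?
|A∪B∪C| = 25+33+50-10-9-16+4 = 77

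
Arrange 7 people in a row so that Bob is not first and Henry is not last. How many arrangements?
By inclusion-exclusion: 7! - 2×(7-1)! + (7-2)! = 5040 - 1440 + 120 = 3720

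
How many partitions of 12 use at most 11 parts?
By conjugation, equals partitions of 12 into parts ≤ 11. Let r_j(i) = number of partitions of i into parts ≤ j, for i = 0..12. r_1(i) = 1 for all i; r_j(i) = r_{j-1}(i) + r_j(i-j). Rows j = 2..11: ≤2: 1 1 2 2 3 3 4 4 5 5 6 6 7; ≤3: 1 1 2 3 4 5 7 8 10 12 14 16 19; ≤4: 1 1 2 3 5 6 9 11 15 18 23 27 34; ≤5: 1 1 2 3 5 7 10 13 18 23 30 37 47; ≤6: 1 1 2 3 5 7 11 14 20 26 35 44 58; ≤7: 1 1 2 3 5 7 11 15 21 28 38 49 65; ≤8: 1 1 2 3 5 7 11 15 22 29 40 52 70; ≤9: 1 1 2 3 5 7 11 15 22 30 41 54 73; ≤10: 1 1 2 3 5 7 11 15 22 30 42 55 75; ≤11: 1 1 2 3 5 7 11 15 22 30 42 56 76. r_11(12) = 76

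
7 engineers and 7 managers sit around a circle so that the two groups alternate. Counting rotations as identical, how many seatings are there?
Fix one of the engineers: (7-1)! ways for the remaining engineers, × 7! ways for the managers = 720 × 5040 = 3628800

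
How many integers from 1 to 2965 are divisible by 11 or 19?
⌊2965/11⌋ + ⌊2965/19⌋ - ⌊2965/209⌋ = 269 + 156 - 14 = 411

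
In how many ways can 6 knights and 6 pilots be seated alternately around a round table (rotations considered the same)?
Fix one of the knights: (6-1)! ways for the remaining knights, × 6! ways for the pilots = 120 × 720 = 86400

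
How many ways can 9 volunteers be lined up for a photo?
9! = 362880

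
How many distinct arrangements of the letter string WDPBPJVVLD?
10! / (1! × 2! × 1! × 1! × 2! × 1! × 2!) = 453600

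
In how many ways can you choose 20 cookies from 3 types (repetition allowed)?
C(20+3-1, 3-1) = C(22, 2) = 231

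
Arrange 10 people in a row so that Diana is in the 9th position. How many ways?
Fix one position: (10-1)! = 362880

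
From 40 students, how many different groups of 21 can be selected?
C(40,21) = 40!/(21!×19!) = 131282408400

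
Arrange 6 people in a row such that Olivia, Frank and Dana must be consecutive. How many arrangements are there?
Treat the 3 as one block: (6-3+1)! × 3! = 24 × 6 = 144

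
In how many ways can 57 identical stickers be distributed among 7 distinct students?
C(57+7-1, 7-1) = C(63, 6) = 67945521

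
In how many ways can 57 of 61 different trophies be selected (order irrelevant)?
C(61,57) = 61!/(57!×4!) = 521855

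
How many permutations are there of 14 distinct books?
14! = 87178291200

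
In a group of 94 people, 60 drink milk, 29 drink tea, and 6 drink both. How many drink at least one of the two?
|A∪B| = |A| + |B| - |A∩B| = 60 + 29 - 6 = 83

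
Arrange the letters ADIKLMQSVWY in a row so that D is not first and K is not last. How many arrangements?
By inclusion-exclusion: 11! - 2×(11-1)! + (11-2)! = 39916800 - 7257600 + 362880 = 33022080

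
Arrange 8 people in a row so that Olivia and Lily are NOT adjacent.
Total - adjacent = 8! - (8-1)!×2 = 40320 - 10080 = 30240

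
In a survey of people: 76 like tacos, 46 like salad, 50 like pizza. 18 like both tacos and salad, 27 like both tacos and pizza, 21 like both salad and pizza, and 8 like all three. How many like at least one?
|A∪B∪C| = 76+46+50-18-27-21+8 = 114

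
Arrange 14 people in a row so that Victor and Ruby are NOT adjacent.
Total - adjacent = 14! - (14-1)!×2 = 87178291200 - 12454041600 = 74724249600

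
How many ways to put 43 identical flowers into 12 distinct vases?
C(43+12-1, 12-1) = C(54, 11) = 95722852680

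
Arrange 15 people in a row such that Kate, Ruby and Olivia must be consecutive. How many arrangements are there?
Treat the 3 as one block: (15-3+1)! × 3! = 6227020800 × 6 = 37362124800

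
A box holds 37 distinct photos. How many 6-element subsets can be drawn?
C(37,6) = 37!/(6!×31!) = 2324784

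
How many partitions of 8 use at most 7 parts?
By conjugation, equals partitions of 8 into parts ≤ 7. Let r_j(i) = number of partitions of i into parts ≤ j, for i = 0..8. r_1(i) = 1 for all i; r_j(i) = r_{j-1}(i) + r_j(i-j). Rows j = 2..7: ≤2: 1 1 2 2 3 3 4 4 5; ≤3: 1 1 2 3 4 5 7 8 10; ≤4: 1 1 2 3 5 6 9 11 15; ≤5: 1 1 2 3 5 7 10 13 18; ≤6: 1 1 2 3 5 7 11 14 20; ≤7: 1 1 2 3 5 7 11 15 21. r_7(8) = 21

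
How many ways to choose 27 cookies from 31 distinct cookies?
C(31,27) = 31!/(27!×4!) = 31465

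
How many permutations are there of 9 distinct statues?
9! = 362880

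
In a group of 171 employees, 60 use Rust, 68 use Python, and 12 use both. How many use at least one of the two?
|A∪B| = |A| + |B| - |A∩B| = 60 + 68 - 12 = 116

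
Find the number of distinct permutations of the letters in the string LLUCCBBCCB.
10! / (2! × 4! × 1! × 3!) = 12600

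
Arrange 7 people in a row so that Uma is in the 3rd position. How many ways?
Fix one position: (7-1)! = 720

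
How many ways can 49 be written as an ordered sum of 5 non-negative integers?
C(49+5-1, 5-1) = C(53, 4) = 292825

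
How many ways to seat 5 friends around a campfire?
Circular: fix one position, arrange the rest. (5-1)! = 24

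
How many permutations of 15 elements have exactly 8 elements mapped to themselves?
Choose the 8 fixed points C(15,8) = 6435, derange the rest: !7 = Σ_{j=0}^{7} (-1)^j·7!/j! = 5040 - 5040 + 2520 - 840 + 210 - 42 + 7 - 1 = 1854. Product = 6435 × 1854 = 11930490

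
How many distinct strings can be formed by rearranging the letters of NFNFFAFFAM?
10! / (1! × 2! × 5! × 2!) = 7560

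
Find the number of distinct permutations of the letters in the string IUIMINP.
7! / (1! × 1! × 1! × 1! × 3!) = 840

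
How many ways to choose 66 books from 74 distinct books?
C(74,66) = 74!/(66!×8!) = 15071474661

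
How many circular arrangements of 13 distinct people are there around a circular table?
Circular: fix one position, arrange the rest. (13-1)! = 479001600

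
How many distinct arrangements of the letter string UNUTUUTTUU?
10! / (3! × 1! × 6!) = 840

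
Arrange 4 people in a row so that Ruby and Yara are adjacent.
Treat as block: (4-1)! × 2! = 6 × 2 = 12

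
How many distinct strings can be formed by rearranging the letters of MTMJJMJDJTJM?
12! / (5! × 1! × 2! × 4!) = 83160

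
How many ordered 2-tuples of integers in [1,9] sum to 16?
Coefficient of x^16 in (x + x² + ... + x^9)^2. By inclusion-exclusion on dice exceeding 9: Σ_j (-1)^j C(2,j)·C(16-1-9j, 1) = C(2,0)·C(15,1) - C(2,1)·C(6,1) = 1·15 - 2·6 = 3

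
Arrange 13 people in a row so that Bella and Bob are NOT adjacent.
Total - adjacent = 13! - (13-1)!×2 = 6227020800 - 958003200 = 5269017600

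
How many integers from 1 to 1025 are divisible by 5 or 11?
⌊1025/5⌋ + ⌊1025/11⌋ - ⌊1025/55⌋ = 205 + 93 - 18 = 280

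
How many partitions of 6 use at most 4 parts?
By conjugation, equals partitions of 6 into parts ≤ 4. Let r_j(i) = number of partitions of i into parts ≤ j, for i = 0..6. r_1(i) = 1 for all i; r_j(i) = r_{j-1}(i) + r_j(i-j). Rows j = 2..4: ≤2: 1 1 2 2 3 3 4; ≤3: 1 1 2 3 4 5 7; ≤4: 1 1 2 3 5 6 9. r_4(6) = 9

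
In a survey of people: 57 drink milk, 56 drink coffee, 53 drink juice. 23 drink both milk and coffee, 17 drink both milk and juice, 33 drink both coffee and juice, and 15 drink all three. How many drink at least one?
|A∪B∪C| = 57+56+53-23-17-33+15 = 108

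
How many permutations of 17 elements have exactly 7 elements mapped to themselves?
Choose the 7 fixed points C(17,7) = 19448, derange the rest: !10 = Σ_{j=0}^{10} (-1)^j·10!/j! = 3628800 - 3628800 + 1814400 - 604800 + 151200 - 30240 + 5040 - 720 + 90 - 10 + 1 = 1334961. Product = 19448 × 1334961 = 25962321528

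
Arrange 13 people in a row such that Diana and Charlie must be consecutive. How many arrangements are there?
Treat the 2 as one block: (13-2+1)! × 2! = 479001600 × 2 = 958003200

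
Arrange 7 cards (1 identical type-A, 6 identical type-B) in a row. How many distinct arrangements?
7! / (1! × 6!) = 7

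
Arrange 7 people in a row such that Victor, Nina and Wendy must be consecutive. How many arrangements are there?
Treat the 3 as one block: (7-3+1)! × 3! = 120 × 6 = 720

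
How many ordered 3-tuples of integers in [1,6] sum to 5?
Coefficient of x^5 in (x + x² + ... + x^6)^3. By inclusion-exclusion on dice exceeding 6: Σ_j (-1)^j C(3,j)·C(5-1-6j, 2) = C(3,0)·C(4,2) = 1·6 = 6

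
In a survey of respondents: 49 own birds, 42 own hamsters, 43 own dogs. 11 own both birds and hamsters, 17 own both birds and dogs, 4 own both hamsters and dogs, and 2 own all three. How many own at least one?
|A∪B∪C| = 49+42+43-11-17-4+2 = 104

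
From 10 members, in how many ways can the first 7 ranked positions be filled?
P(10,7) = 10!/(10-7)! = 604800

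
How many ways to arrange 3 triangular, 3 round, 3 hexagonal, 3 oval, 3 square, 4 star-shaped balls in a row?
19! / (3! × 3! × 3! × 3! × 3! × 4!) = 651819168000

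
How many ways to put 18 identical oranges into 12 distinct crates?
C(18+12-1, 12-1) = C(29, 11) = 34597290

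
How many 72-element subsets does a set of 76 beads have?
C(76,72) = 76!/(72!×4!) = 1282975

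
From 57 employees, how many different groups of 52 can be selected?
C(57,52) = 57!/(52!×5!) = 4187106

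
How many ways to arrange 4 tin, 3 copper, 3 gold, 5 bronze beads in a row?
15! / (4! × 3! × 3! × 5!) = 12612600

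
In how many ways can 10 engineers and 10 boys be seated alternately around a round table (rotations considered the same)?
Fix one of the engineers: (10-1)! ways for the remaining engineers, × 10! ways for the boys = 362880 × 3628800 = 1316818944000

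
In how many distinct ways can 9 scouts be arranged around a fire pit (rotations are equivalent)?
Circular: fix one position, arrange the rest. (9-1)! = 40320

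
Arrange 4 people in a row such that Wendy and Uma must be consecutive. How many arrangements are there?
Treat the 2 as one block: (4-2+1)! × 2! = 6 × 2 = 12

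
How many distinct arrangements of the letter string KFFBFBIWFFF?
11! / (1! × 6! × 1! × 1! × 2!) = 27720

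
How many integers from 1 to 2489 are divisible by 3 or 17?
⌊2489/3⌋ + ⌊2489/17⌋ - ⌊2489/51⌋ = 829 + 146 - 48 = 927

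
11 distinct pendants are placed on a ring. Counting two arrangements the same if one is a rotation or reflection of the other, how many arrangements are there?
(11-1)!/2 = 3628800/2 = 1814400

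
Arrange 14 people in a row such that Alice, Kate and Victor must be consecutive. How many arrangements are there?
Treat the 3 as one block: (14-3+1)! × 3! = 479001600 × 6 = 2874009600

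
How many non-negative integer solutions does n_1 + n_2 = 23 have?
C(23+2-1, 2-1) = C(24, 1) = 24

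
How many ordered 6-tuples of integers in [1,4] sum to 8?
Coefficient of x^8 in (x + x² + ... + x^4)^6. By inclusion-exclusion on dice exceeding 4: Σ_j (-1)^j C(6,j)·C(8-1-4j, 5) = C(6,0)·C(7,5) = 1·21 = 21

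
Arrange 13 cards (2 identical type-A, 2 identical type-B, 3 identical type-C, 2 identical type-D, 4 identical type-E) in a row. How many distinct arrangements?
13! / (2! × 2! × 3! × 2! × 4!) = 5405400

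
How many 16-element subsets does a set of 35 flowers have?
C(35,16) = 35!/(16!×19!) = 4059928950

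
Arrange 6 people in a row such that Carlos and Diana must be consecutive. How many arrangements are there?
Treat the 2 as one block: (6-2+1)! × 2! = 120 × 2 = 240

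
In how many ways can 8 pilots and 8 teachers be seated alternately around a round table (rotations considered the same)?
Fix one of the pilots: (8-1)! ways for the remaining pilots, × 8! ways for the teachers = 5040 × 40320 = 203212800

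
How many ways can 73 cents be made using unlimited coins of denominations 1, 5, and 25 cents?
Coefficient of x^73 in 1/(1-x^1) · 1/(1-x^5) · 1/(1-x^25). Case on j = number of 25-cent coins (j = 0..2); remainder r = 73 - 25j is made from {1,5} in ⌊r/5⌋+1 ways. r = 73, 48, 23 → 15 + 10 + 5 = 30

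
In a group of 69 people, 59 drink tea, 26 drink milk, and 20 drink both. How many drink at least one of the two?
|A∪B| = |A| + |B| - |A∩B| = 59 + 26 - 20 = 65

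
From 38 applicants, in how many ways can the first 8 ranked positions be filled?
P(38,8) = 38!/(38-8)! = 1971788797440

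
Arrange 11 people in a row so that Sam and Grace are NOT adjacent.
Total - adjacent = 11! - (11-1)!×2 = 39916800 - 7257600 = 32659200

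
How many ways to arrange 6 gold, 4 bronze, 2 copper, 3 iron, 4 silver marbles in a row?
19! / (6! × 4! × 2! × 3! × 4!) = 24443218800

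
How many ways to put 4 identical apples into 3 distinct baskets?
C(4+3-1, 3-1) = C(6, 2) = 15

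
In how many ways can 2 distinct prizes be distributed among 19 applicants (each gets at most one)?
P(19,2) = 19!/(19-2)! = 342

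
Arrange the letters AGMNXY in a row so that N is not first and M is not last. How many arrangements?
By inclusion-exclusion: 6! - 2×(6-1)! + (6-2)! = 720 - 240 + 24 = 504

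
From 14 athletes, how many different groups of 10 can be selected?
C(14,10) = 14!/(10!×4!) = 1001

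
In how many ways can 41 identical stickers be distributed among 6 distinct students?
C(41+6-1, 6-1) = C(46, 5) = 1370754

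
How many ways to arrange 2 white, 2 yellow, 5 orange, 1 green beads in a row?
10! / (2! × 2! × 5! × 1!) = 7560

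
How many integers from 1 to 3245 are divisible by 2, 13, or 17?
⌊3245/2⌋+⌊3245/13⌋+⌊3245/17⌋ - ⌊3245/26⌋-⌊3245/34⌋-⌊3245/221⌋ + ⌊3245/442⌋ = 1622+249+190 - 124-95-14 + 7 = 1835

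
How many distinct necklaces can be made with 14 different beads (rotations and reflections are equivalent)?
(14-1)!/2 = 6227020800/2 = 3113510400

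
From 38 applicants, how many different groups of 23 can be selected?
C(38,23) = 38!/(23!×15!) = 15471286560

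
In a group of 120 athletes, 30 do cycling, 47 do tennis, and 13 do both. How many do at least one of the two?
|A∪B| = |A| + |B| - |A∩B| = 30 + 47 - 13 = 64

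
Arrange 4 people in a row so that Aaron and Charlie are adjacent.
Treat as block: (4-1)! × 2! = 6 × 2 = 12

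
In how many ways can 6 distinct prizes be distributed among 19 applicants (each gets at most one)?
P(19,6) = 19!/(19-6)! = 19535040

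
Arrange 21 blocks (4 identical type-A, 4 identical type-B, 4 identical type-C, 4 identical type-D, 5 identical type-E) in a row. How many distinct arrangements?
21! / (4! × 4! × 4! × 4! × 5!) = 1283268987000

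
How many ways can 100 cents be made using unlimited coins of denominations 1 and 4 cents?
Coefficient of x^100 in 1/(1-x^1) · 1/(1-x^4). Use j coins of 4 for j = 0..⌊100/4⌋ = 25, the rest in 1s: 25 + 1 = 26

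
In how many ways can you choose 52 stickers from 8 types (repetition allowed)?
C(52+8-1, 8-1) = C(59, 7) = 341149446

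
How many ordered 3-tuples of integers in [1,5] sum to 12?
Coefficient of x^12 in (x + x² + ... + x^5)^3. By inclusion-exclusion on dice exceeding 5: Σ_j (-1)^j C(3,j)·C(12-1-5j, 2) = C(3,0)·C(11,2) - C(3,1)·C(6,2) = 1·55 - 3·15 = 10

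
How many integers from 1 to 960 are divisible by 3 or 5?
⌊960/3⌋ + ⌊960/5⌋ - ⌊960/15⌋ = 320 + 192 - 64 = 448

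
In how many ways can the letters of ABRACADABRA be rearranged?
11! / (5! × 2! × 2! × 1! × 1!) = 83160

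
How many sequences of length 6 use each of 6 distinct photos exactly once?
6! = 720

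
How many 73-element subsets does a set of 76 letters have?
C(76,73) = 76!/(73!×3!) = 70300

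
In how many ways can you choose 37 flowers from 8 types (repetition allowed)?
C(37+8-1, 8-1) = C(44, 7) = 38320568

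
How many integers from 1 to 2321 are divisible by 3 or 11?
⌊2321/3⌋ + ⌊2321/11⌋ - ⌊2321/33⌋ = 773 + 211 - 70 = 914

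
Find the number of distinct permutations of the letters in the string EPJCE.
5! / (1! × 2! × 1! × 1!) = 60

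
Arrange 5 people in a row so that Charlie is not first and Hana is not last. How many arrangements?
By inclusion-exclusion: 5! - 2×(5-1)! + (5-2)! = 120 - 48 + 6 = 78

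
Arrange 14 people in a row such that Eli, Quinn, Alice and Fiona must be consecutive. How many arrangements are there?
Treat the 4 as one block: (14-4+1)! × 4! = 39916800 × 24 = 958003200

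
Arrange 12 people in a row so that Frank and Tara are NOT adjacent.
Total - adjacent = 12! - (12-1)!×2 = 479001600 - 79833600 = 399168000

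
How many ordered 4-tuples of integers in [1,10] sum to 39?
Coefficient of x^39 in (x + x² + ... + x^10)^4. By inclusion-exclusion on dice exceeding 10: Σ_j (-1)^j C(4,j)·C(39-1-10j, 3) = C(4,0)·C(38,3) - C(4,1)·C(28,3) + C(4,2)·C(18,3) - C(4,3)·C(8,3) = 1·8436 - 4·3276 + 6·816 - 4·56 = 4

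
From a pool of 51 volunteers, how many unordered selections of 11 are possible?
C(51,11) = 51!/(11!×40!) = 47626016970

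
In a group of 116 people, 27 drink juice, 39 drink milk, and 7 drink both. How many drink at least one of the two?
|A∪B| = |A| + |B| - |A∩B| = 27 + 39 - 7 = 59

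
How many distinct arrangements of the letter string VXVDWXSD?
8! / (1! × 2! × 2! × 2! × 1!) = 5040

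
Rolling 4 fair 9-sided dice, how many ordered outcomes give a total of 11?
Coefficient of x^11 in (x + x² + ... + x^9)^4. By inclusion-exclusion on dice exceeding 9: Σ_j (-1)^j C(4,j)·C(11-1-9j, 3) = C(4,0)·C(10,3) = 1·120 = 120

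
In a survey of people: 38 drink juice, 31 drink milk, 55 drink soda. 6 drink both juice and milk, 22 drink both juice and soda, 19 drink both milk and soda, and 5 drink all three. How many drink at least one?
|A∪B∪C| = 38+31+55-6-22-19+5 = 82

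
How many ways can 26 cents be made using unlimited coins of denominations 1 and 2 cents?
Coefficient of x^26 in 1/(1-x^1) · 1/(1-x^2). Use j coins of 2 for j = 0..⌊26/2⌋ = 13, the rest in 1s: 13 + 1 = 14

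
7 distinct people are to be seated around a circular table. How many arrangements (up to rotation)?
Circular: fix one position, arrange the rest. (7-1)! = 720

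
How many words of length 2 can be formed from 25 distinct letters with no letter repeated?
P(25,2) = 25!/(25-2)! = 600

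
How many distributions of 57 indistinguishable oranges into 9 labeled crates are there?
C(57+9-1, 9-1) = C(65, 8) = 5047381560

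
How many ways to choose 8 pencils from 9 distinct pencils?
C(9,8) = 9!/(8!×1!) = 9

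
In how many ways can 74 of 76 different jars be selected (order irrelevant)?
C(76,74) = 76!/(74!×2!) = 2850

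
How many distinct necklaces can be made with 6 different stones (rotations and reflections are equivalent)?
(6-1)!/2 = 120/2 = 60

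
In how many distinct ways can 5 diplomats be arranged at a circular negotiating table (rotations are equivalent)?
Circular: fix one position, arrange the rest. (5-1)! = 24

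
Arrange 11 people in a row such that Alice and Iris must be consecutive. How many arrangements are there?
Treat the 2 as one block: (11-2+1)! × 2! = 3628800 × 2 = 7257600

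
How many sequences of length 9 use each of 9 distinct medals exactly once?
9! = 362880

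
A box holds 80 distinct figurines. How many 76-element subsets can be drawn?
C(80,76) = 80!/(76!×4!) = 1581580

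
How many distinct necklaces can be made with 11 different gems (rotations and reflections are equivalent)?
(11-1)!/2 = 3628800/2 = 1814400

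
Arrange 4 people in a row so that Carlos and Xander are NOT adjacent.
Total - adjacent = 4! - (4-1)!×2 = 24 - 12 = 12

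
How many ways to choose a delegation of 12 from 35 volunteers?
C(35,12) = 35!/(12!×23!) = 834451800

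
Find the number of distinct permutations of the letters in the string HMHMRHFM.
8! / (1! × 3! × 3! × 1!) = 1120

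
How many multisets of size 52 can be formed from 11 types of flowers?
C(52+11-1, 11-1) = C(62, 10) = 107518933731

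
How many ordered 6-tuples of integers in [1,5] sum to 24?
Coefficient of x^24 in (x + x² + ... + x^5)^6. By inclusion-exclusion on dice exceeding 5: Σ_j (-1)^j C(6,j)·C(24-1-5j, 5) = C(6,0)·C(23,5) - C(6,1)·C(18,5) + C(6,2)·C(13,5) - C(6,3)·C(8,5) = 1·33649 - 6·8568 + 15·1287 - 20·56 = 426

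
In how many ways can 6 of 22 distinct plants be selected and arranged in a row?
P(22,6) = 22!/(22-6)! = 53721360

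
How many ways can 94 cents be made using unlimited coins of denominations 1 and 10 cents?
Coefficient of x^94 in 1/(1-x^1) · 1/(1-x^10). Use j coins of 10 for j = 0..⌊94/10⌋ = 9, the rest in 1s: 9 + 1 = 10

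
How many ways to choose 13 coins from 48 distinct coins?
C(48,13) = 48!/(13!×35!) = 192928249296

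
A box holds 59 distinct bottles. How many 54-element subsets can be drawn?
C(59,54) = 59!/(54!×5!) = 5006386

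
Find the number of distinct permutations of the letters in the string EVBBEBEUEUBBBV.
14! / (2! × 4! × 2! × 6!) = 1261260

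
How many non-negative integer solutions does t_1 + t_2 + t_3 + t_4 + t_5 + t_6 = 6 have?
C(6+6-1, 6-1) = C(11, 5) = 462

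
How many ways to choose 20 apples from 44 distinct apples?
C(44,20) = 44!/(20!×24!) = 1761039350070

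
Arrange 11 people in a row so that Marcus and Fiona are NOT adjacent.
Total - adjacent = 11! - (11-1)!×2 = 39916800 - 7257600 = 32659200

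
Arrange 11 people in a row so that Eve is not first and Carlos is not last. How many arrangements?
By inclusion-exclusion: 11! - 2×(11-1)! + (11-2)! = 39916800 - 7257600 + 362880 = 33022080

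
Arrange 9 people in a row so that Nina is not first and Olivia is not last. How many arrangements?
By inclusion-exclusion: 9! - 2×(9-1)! + (9-2)! = 362880 - 80640 + 5040 = 287280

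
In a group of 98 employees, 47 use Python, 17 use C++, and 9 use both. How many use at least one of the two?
|A∪B| = |A| + |B| - |A∩B| = 47 + 17 - 9 = 55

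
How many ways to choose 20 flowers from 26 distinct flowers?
C(26,20) = 26!/(20!×6!) = 230230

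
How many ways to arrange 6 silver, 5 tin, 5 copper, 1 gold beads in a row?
17! / (6! × 5! × 5! × 1!) = 34306272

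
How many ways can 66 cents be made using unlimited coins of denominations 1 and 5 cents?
Coefficient of x^66 in 1/(1-x^1) · 1/(1-x^5). Use j coins of 5 for j = 0..⌊66/5⌋ = 13, the rest in 1s: 13 + 1 = 14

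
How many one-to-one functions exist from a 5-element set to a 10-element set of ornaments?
P(10,5) = 10!/(10-5)! = 30240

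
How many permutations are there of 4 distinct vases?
4! = 24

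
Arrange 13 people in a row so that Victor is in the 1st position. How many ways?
Fix one position: (13-1)! = 479001600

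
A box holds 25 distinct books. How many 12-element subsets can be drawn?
C(25,12) = 25!/(12!×13!) = 5200300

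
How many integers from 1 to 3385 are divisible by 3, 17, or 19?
⌊3385/3⌋+⌊3385/17⌋+⌊3385/19⌋ - ⌊3385/51⌋-⌊3385/57⌋-⌊3385/323⌋ + ⌊3385/969⌋ = 1128+199+178 - 66-59-10 + 3 = 1373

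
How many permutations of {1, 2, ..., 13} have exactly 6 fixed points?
Choose the 6 fixed points C(13,6) = 1716, derange the rest: !7 = Σ_{j=0}^{7} (-1)^j·7!/j! = 5040 - 5040 + 2520 - 840 + 210 - 42 + 7 - 1 = 1854. Product = 1716 × 1854 = 3181464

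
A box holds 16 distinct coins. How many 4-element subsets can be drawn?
C(16,4) = 16!/(4!×12!) = 1820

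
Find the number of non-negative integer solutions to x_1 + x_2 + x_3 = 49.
C(49+3-1, 3-1) = C(51, 2) = 1275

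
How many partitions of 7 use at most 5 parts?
By conjugation, equals partitions of 7 into parts ≤ 5. Let r_j(i) = number of partitions of i into parts ≤ j, for i = 0..7. r_1(i) = 1 for all i; r_j(i) = r_{j-1}(i) + r_j(i-j). Rows j = 2..5: ≤2: 1 1 2 2 3 3 4 4; ≤3: 1 1 2 3 4 5 7 8; ≤4: 1 1 2 3 5 6 9 11; ≤5: 1 1 2 3 5 7 10 13. r_5(7) = 13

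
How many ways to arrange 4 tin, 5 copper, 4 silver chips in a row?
13! / (4! × 5! × 4!) = 90090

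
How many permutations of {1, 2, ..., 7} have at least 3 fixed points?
Exactly j fixed points: C(7,j)·!(7-j); sum over j ≥ 3 (derangement numbers via !m = (m-1)·(!(m-1) + !(m-2)): !0..!4 = 1, 0, 1, 2, 9). Σ_{j=3}^{7} C(7,j)·!(7-j) = C(7,3)·!4 + C(7,4)·!3 + C(7,5)·!2 + C(7,6)·!1 + C(7,7)·!0 = 35·9 + 35·2 + 21·1 + 7·0 + 1·1 = 407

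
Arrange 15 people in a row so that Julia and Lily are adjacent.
Treat as block: (15-1)! × 2! = 87178291200 × 2 = 174356582400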